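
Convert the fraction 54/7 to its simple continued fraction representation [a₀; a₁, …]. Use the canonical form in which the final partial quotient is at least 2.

[7; 1, 2, 2]

Apply division with remainder until the remainder is 0:
⌊54/7⌋ = 7, remainder 5
⌊7/5⌋ = 1, remainder 2
⌊5/2⌋ = 2, remainder 1
⌊2/1⌋ = 2, remainder 0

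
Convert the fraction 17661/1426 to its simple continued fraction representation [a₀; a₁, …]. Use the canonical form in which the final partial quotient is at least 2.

[12; 2, 1, 1, 2, 15, 3, 2]

Apply division with remainder until the remainder is 0:
⌊17661/1426⌋ = 12, remainder 549
⌊1426/549⌋ = 2, remainder 328
⌊549/328⌋ = 1, remainder 221
⌊328/221⌋ = 1, remainder 107
⌊221/107⌋ = 2, remainder 7
⌊107/7⌋ = 15, remainder 2
⌊7/2⌋ = 3, remainder 1
⌊2/1⌋ = 2, remainder 0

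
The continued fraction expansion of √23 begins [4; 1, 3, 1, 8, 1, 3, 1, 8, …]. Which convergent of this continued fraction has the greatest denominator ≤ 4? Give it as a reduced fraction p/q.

19/4

a_0 = 4: 4/1  (≤ bound)
a_1 = 1: 5/1  (≤ bound)
a_2 = 3: 19/4  (≤ bound)
a_3 = 1: 24/5  (> 4, stop)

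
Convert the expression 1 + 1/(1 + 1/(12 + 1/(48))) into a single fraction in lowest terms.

a_0 = 1: 1/1
a_1 = 1: 2/1
a_2 = 12: 25/13
a_3 = 48: 1202/625

1202/625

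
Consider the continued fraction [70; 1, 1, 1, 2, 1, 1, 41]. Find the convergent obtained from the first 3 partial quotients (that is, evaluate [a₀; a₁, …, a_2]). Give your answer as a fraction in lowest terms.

Start with 1.
1 + 1/(1/1) = 1 + 1/1 = 2/1
70 + 1/(2/1) = 70 + 1/2 = 141/2

141/2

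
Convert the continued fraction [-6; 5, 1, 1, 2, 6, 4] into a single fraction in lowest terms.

Collapse the nested fraction from the inside out:
Start with 4.
6 + 1/(4/1) = 6 + 1/4 = 25/4
2 + 1/(25/4) = 2 + 4/25 = 54/25
1 + 1/(54/25) = 1 + 25/54 = 79/54
1 + 1/(79/54) = 1 + 54/79 = 133/79
5 + 1/(133/79) = 5 + 79/133 = 744/133
-6 + 1/(744/133) = -6 + 133/744 = -4331/744

-4331/744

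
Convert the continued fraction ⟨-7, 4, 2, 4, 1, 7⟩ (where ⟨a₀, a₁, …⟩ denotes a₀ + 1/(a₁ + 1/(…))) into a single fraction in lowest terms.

a_0 = -7: -7/1
a_1 = 4: -27/4
a_2 = 2: -61/9
a_3 = 4: -271/40
a_4 = 1: -332/49
a_5 = 7: -2595/383

-2595/383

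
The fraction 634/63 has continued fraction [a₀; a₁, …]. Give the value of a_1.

15

634 ÷ 63 → quotient 10, remainder 4
63 ÷ 4 → quotient 15, remainder 3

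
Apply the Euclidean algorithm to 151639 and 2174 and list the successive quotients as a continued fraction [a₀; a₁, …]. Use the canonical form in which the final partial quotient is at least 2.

Apply division with remainder until the remainder is 0:
151639 ÷ 2174 → quotient 69, remainder 1633
2174 ÷ 1633 → quotient 1, remainder 541
1633 ÷ 541 → quotient 3, remainder 10
541 ÷ 10 → quotient 54, remainder 1
10 ÷ 1 → quotient 10, remainder 0

[69; 1, 3, 54, 10]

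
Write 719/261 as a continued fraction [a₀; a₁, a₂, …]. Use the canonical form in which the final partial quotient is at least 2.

719 ÷ 261 → quotient 2, remainder 197
261 ÷ 197 → quotient 1, remainder 64
197 ÷ 64 → quotient 3, remainder 5
64 ÷ 5 → quotient 12, remainder 4
5 ÷ 4 → quotient 1, remainder 1
4 ÷ 1 → quotient 4, remainder 0

[2; 1, 3, 12, 1, 4]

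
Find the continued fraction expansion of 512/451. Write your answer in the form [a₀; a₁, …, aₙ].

512 = 1·451 + 61, so a_0 = 1
451 = 7·61 + 24, so a_1 = 7
61 = 2·24 + 13, so a_2 = 2
24 = 1·13 + 11, so a_3 = 1
13 = 1·11 + 2, so a_4 = 1
11 = 5·2 + 1, so a_5 = 5
2 = 2·1 + 0, so a_6 = 2

[1; 7, 2, 1, 1, 5, 2]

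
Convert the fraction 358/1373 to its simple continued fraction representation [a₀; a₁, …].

Run the Euclidean algorithm, recording each quotient:
358 ÷ 1373 → quotient 0, remainder 358
1373 ÷ 358 → quotient 3, remainder 299
358 ÷ 299 → quotient 1, remainder 59
299 ÷ 59 → quotient 5, remainder 4
59 ÷ 4 → quotient 14, remainder 3
4 ÷ 3 → quotient 1, remainder 1
3 ÷ 1 → quotient 3, remainder 0

[0; 3, 1, 5, 14, 1, 3]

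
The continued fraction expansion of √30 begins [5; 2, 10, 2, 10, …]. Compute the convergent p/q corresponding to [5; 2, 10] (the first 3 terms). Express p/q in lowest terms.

a_0 = 5: 5/1
a_1 = 2: 11/2
a_2 = 10: 115/21

115/21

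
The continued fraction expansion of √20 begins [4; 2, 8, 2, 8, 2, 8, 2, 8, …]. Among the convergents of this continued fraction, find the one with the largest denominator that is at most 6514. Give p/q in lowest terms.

List convergents until the denominator exceeds the bound:
a_0 = 4: 4/1  (≤ bound)
a_1 = 2: 9/2  (≤ bound)
a_2 = 8: 76/17  (≤ bound)
a_3 = 2: 161/36  (≤ bound)
a_4 = 8: 1364/305  (≤ bound)
a_5 = 2: 2889/646  (≤ bound)
a_6 = 8: 24476/5473  (≤ bound)
a_7 = 2: 51841/11592  (> 6514, stop)

24476/5473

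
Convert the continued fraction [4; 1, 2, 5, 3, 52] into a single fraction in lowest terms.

Use the convergent recurrence hₖ = aₖ·hₖ₋₁ + hₖ₋₂ (and likewise for the denominators kₖ):
a_0 = 4: 4/1
a_1 = 1: 5/1
a_2 = 2: 14/3
a_3 = 5: 75/16
a_4 = 3: 239/51
a_5 = 52: 12503/2668

12503/2668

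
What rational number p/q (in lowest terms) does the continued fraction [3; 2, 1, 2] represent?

Starting at the tail and folding back:
Start with 2.
1 + 1/(2/1) = 1 + 1/2 = 3/2
2 + 1/(3/2) = 2 + 2/3 = 8/3
3 + 1/(8/3) = 3 + 3/8 = 27/8

27/8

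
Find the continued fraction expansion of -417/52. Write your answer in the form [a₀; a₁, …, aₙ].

[-9; 1, 51]

-417 = -9·52 + 51, so a_0 = -9
52 = 1·51 + 1, so a_1 = 1
51 = 51·1 + 0, so a_2 = 51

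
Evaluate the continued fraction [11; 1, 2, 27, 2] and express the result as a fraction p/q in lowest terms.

Compute successive convergents:
a_0 = 11: 11/1
a_1 = 1: 12/1
a_2 = 2: 35/3
a_3 = 27: 957/82
a_4 = 2: 1949/167

1949/167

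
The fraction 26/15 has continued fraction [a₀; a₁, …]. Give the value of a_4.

3

26 ÷ 15 → quotient 1, remainder 11
15 ÷ 11 → quotient 1, remainder 4
11 ÷ 4 → quotient 2, remainder 3
4 ÷ 3 → quotient 1, remainder 1
3 ÷ 1 → quotient 3, remainder 0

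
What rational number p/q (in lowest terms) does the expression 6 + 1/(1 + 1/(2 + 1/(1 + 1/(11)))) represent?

317/47

Start with 11.
1 + 1/(11/1) = 1 + 1/11 = 12/11
2 + 1/(12/11) = 2 + 11/12 = 35/12
1 + 1/(35/12) = 1 + 12/35 = 47/35
6 + 1/(47/35) = 6 + 35/47 = 317/47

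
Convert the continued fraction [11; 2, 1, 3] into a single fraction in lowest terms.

125/11

Work from the innermost term outward:
Start with 3.
1 + 1/(3/1) = 1 + 1/3 = 4/3
2 + 1/(4/3) = 2 + 3/4 = 11/4
11 + 1/(11/4) = 11 + 4/11 = 125/11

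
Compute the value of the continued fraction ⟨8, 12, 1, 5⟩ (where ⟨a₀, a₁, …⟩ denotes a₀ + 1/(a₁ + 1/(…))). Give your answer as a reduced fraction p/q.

622/77

Start with 5.
1 + 1/(5/1) = 1 + 1/5 = 6/5
12 + 1/(6/5) = 12 + 5/6 = 77/6
8 + 1/(77/6) = 8 + 6/77 = 622/77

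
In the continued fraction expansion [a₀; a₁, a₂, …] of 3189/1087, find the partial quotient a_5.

Run the Euclidean algorithm, recording each quotient:
3189 = 2·1087 + 1015, so a_0 = 2
1087 = 1·1015 + 72, so a_1 = 1
1015 = 14·72 + 7, so a_2 = 14
72 = 10·7 + 2, so a_3 = 10
7 = 3·2 + 1, so a_4 = 3
2 = 2·1 + 0, so a_5 = 2

2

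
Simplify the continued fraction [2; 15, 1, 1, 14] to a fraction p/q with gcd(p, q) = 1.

Starting at the tail and folding back:
Start with 14.
1 + 1/(14/1) = 1 + 1/14 = 15/14
1 + 1/(15/14) = 1 + 14/15 = 29/15
15 + 1/(29/15) = 15 + 15/29 = 450/29
2 + 1/(450/29) = 2 + 29/450 = 929/450

929/450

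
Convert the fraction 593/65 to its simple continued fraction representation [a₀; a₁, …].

[9; 8, 8]

593 = 9·65 + 8, so a_0 = 9
65 = 8·8 + 1, so a_1 = 8
8 = 8·1 + 0, so a_2 = 8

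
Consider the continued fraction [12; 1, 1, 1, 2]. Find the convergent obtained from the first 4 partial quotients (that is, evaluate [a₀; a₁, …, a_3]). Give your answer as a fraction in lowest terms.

38/3

Collapse the nested fraction from the inside out:
Start with 1.
1 + 1/(1/1) = 1 + 1/1 = 2/1
1 + 1/(2/1) = 1 + 1/2 = 3/2
12 + 1/(3/2) = 12 + 2/3 = 38/3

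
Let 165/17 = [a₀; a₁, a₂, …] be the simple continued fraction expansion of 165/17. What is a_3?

2

165 = 9·17 + 12, so a_0 = 9
17 = 1·12 + 5, so a_1 = 1
12 = 2·5 + 2, so a_2 = 2
5 = 2·2 + 1, so a_3 = 2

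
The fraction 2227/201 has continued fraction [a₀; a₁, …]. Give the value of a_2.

Apply division with remainder until the remainder is 0:
2227 ÷ 201 → quotient 11, remainder 16
201 ÷ 16 → quotient 12, remainder 9
16 ÷ 9 → quotient 1, remainder 7

1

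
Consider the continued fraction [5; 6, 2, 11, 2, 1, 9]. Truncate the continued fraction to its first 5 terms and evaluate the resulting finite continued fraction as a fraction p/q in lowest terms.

1603/311

Starting at the tail and folding back:
Start with 2.
11 + 1/(2/1) = 11 + 1/2 = 23/2
2 + 1/(23/2) = 2 + 2/23 = 48/23
6 + 1/(48/23) = 6 + 23/48 = 311/48
5 + 1/(311/48) = 5 + 48/311 = 1603/311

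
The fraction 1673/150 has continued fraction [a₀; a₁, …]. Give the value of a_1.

⌊1673/150⌋ = 11, remainder 23
⌊150/23⌋ = 6, remainder 12

6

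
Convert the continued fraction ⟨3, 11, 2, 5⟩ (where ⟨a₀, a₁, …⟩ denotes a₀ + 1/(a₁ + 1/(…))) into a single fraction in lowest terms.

389/126

Compute successive convergents:
a_0 = 3: 3/1
a_1 = 11: 34/11
a_2 = 2: 71/23
a_3 = 5: 389/126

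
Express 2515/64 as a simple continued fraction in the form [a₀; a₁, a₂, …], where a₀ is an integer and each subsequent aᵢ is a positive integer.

[39; 3, 2, 1, 2, 2]

Apply division with remainder until the remainder is 0:
2515 = 39·64 + 19, so a_0 = 39
64 = 3·19 + 7, so a_1 = 3
19 = 2·7 + 5, so a_2 = 2
7 = 1·5 + 2, so a_3 = 1
5 = 2·2 + 1, so a_4 = 2
2 = 2·1 + 0, so a_5 = 2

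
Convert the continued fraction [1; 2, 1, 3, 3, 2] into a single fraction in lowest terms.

113/83

Build up convergents one term at a time:
a_0 = 1: 1/1
a_1 = 2: 3/2
a_2 = 1: 4/3
a_3 = 3: 15/11
a_4 = 3: 49/36
a_5 = 2: 113/83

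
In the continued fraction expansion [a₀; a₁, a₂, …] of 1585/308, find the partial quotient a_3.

5

1585 = 5·308 + 45, so a_0 = 5
308 = 6·45 + 38, so a_1 = 6
45 = 1·38 + 7, so a_2 = 1
38 = 5·7 + 3, so a_3 = 5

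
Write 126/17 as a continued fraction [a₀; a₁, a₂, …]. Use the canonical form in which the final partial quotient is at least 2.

⌊126/17⌋ = 7, remainder 7
⌊17/7⌋ = 2, remainder 3
⌊7/3⌋ = 2, remainder 1
⌊3/1⌋ = 3, remainder 0

[7; 2, 2, 3]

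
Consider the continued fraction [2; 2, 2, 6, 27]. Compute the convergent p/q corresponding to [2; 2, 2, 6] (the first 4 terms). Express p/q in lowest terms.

Start with 6.
2 + 1/(6/1) = 2 + 1/6 = 13/6
2 + 1/(13/6) = 2 + 6/13 = 32/13
2 + 1/(32/13) = 2 + 13/32 = 77/32

77/32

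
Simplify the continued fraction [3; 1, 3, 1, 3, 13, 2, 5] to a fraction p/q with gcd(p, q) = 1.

10865/2867

Compute successive convergents:
a_0 = 3: 3/1
a_1 = 1: 4/1
a_2 = 3: 15/4
a_3 = 1: 19/5
a_4 = 3: 72/19
a_5 = 13: 955/252
a_6 = 2: 1982/523
a_7 = 5: 10865/2867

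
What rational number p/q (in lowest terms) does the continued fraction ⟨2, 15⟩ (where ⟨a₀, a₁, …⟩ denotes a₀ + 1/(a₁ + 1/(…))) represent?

31/15

Collapse the nested fraction from the inside out:
Start with 15.
2 + 1/(15/1) = 2 + 1/15 = 31/15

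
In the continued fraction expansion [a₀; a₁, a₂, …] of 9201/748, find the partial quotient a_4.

⌊9201/748⌋ = 12, remainder 225
⌊748/225⌋ = 3, remainder 73
⌊225/73⌋ = 3, remainder 6
⌊73/6⌋ = 12, remainder 1
⌊6/1⌋ = 6, remainder 0

6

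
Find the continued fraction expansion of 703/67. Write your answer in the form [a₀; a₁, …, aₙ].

[10; 2, 33]

Repeatedly divide and take the remainder:
⌊703/67⌋ = 10, remainder 33
⌊67/33⌋ = 2, remainder 1
⌊33/1⌋ = 33, remainder 0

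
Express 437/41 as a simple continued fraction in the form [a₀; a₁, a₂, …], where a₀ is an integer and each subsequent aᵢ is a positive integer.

[10; 1, 1, 1, 13]

⌊437/41⌋ = 10, remainder 27
⌊41/27⌋ = 1, remainder 14
⌊27/14⌋ = 1, remainder 13
⌊14/13⌋ = 1, remainder 1
⌊13/1⌋ = 13, remainder 0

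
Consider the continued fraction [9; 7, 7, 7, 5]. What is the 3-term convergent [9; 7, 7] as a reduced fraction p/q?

457/50

Use the convergent recurrence hₖ = aₖ·hₖ₋₁ + hₖ₋₂ (and likewise for the denominators kₖ):
a_0 = 9: 9/1
a_1 = 7: 64/7
a_2 = 7: 457/50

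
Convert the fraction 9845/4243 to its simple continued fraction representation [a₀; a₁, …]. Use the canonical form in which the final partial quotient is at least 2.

⌊9845/4243⌋ = 2, remainder 1359
⌊4243/1359⌋ = 3, remainder 166
⌊1359/166⌋ = 8, remainder 31
⌊166/31⌋ = 5, remainder 11
⌊31/11⌋ = 2, remainder 9
⌊11/9⌋ = 1, remainder 2
⌊9/2⌋ = 4, remainder 1
⌊2/1⌋ = 2, remainder 0

[2; 3, 8, 5, 2, 1, 4, 2]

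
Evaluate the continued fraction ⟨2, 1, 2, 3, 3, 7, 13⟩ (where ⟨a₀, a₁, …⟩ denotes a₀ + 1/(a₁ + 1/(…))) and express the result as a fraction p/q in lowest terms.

8539/3166

Use the convergent recurrence hₖ = aₖ·hₖ₋₁ + hₖ₋₂ (and likewise for the denominators kₖ):
a_0 = 2: 2/1
a_1 = 1: 3/1
a_2 = 2: 8/3
a_3 = 3: 27/10
a_4 = 3: 89/33
a_5 = 7: 650/241
a_6 = 13: 8539/3166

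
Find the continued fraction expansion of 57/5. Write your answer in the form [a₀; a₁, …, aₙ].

57 = 11·5 + 2, so a_0 = 11
5 = 2·2 + 1, so a_1 = 2
2 = 2·1 + 0, so a_2 = 2

[11; 2, 2]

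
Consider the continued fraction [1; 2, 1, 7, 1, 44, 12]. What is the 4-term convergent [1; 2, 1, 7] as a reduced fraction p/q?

Starting at the tail and folding back:
Start with 7.
1 + 1/(7/1) = 1 + 1/7 = 8/7
2 + 1/(8/7) = 2 + 7/8 = 23/8
1 + 1/(23/8) = 1 + 8/23 = 31/23

31/23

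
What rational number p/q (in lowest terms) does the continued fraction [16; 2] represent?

Start with 2.
16 + 1/(2/1) = 16 + 1/2 = 33/2

33/2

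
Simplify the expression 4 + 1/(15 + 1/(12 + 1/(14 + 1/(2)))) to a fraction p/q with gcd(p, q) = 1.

Start with 2.
14 + 1/(2/1) = 14 + 1/2 = 29/2
12 + 1/(29/2) = 12 + 2/29 = 350/29
15 + 1/(350/29) = 15 + 29/350 = 5279/350
4 + 1/(5279/350) = 4 + 350/5279 = 21466/5279

21466/5279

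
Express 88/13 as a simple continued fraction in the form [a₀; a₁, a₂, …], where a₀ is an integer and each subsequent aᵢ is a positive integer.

⌊88/13⌋ = 6, remainder 10
⌊13/10⌋ = 1, remainder 3
⌊10/3⌋ = 3, remainder 1
⌊3/1⌋ = 3, remainder 0

[6; 1, 3, 3]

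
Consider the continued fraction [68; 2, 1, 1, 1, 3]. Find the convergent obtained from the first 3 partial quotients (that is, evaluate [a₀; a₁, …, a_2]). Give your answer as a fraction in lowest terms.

a_0 = 68: 68/1
a_1 = 2: 137/2
a_2 = 1: 205/3

205/3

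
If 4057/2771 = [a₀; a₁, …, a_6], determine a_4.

Run the Euclidean algorithm, recording each quotient:
4057 ÷ 2771 → quotient 1, remainder 1286
2771 ÷ 1286 → quotient 2, remainder 199
1286 ÷ 199 → quotient 6, remainder 92
199 ÷ 92 → quotient 2, remainder 15
92 ÷ 15 → quotient 6, remainder 2

6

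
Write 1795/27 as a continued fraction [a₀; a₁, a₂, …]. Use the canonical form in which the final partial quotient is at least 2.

[66; 2, 13]

Repeatedly divide and take the remainder:
1795 = 66·27 + 13, so a_0 = 66
27 = 2·13 + 1, so a_1 = 2
13 = 13·1 + 0, so a_2 = 13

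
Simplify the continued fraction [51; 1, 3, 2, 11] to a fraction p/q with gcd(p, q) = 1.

Build up convergents one term at a time:
a_0 = 51: 51/1
a_1 = 1: 52/1
a_2 = 3: 207/4
a_3 = 2: 466/9
a_4 = 11: 5333/103

5333/103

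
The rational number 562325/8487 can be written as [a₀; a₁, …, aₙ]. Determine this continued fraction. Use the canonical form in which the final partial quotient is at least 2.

Apply division with remainder until the remainder is 0:
562325 ÷ 8487 → quotient 66, remainder 2183
8487 ÷ 2183 → quotient 3, remainder 1938
2183 ÷ 1938 → quotient 1, remainder 245
1938 ÷ 245 → quotient 7, remainder 223
245 ÷ 223 → quotient 1, remainder 22
223 ÷ 22 → quotient 10, remainder 3
22 ÷ 3 → quotient 7, remainder 1
3 ÷ 1 → quotient 3, remainder 0

[66; 3, 1, 7, 1, 10, 7, 3]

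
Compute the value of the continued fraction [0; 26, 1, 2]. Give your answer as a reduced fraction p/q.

3/80

a_0 = 0: 0/1
a_1 = 26: 1/26
a_2 = 1: 1/27
a_3 = 2: 3/80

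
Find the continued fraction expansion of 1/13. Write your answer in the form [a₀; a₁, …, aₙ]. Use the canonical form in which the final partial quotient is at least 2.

[0; 13]

1 = 0·13 + 1, so a_0 = 0
13 = 13·1 + 0, so a_1 = 13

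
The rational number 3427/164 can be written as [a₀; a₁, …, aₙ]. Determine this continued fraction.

Run the Euclidean algorithm, recording each quotient:
⌊3427/164⌋ = 20, remainder 147
⌊164/147⌋ = 1, remainder 17
⌊147/17⌋ = 8, remainder 11
⌊17/11⌋ = 1, remainder 6
⌊11/6⌋ = 1, remainder 5
⌊6/5⌋ = 1, remainder 1
⌊5/1⌋ = 5, remainder 0

[20; 1, 8, 1, 1, 1, 5]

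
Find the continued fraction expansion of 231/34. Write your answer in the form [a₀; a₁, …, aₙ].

⌊231/34⌋ = 6, remainder 27
⌊34/27⌋ = 1, remainder 7
⌊27/7⌋ = 3, remainder 6
⌊7/6⌋ = 1, remainder 1
⌊6/1⌋ = 6, remainder 0

[6; 1, 3, 1, 6]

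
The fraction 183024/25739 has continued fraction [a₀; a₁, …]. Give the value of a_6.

3

183024 ÷ 25739 → quotient 7, remainder 2851
25739 ÷ 2851 → quotient 9, remainder 80
2851 ÷ 80 → quotient 35, remainder 51
80 ÷ 51 → quotient 1, remainder 29
51 ÷ 29 → quotient 1, remainder 22
29 ÷ 22 → quotient 1, remainder 7
22 ÷ 7 → quotient 3, remainder 1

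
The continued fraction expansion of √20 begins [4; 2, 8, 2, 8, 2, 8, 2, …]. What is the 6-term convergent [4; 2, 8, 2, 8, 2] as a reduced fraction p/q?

Start with 2.
8 + 1/(2/1) = 8 + 1/2 = 17/2
2 + 1/(17/2) = 2 + 2/17 = 36/17
8 + 1/(36/17) = 8 + 17/36 = 305/36
2 + 1/(305/36) = 2 + 36/305 = 646/305
4 + 1/(646/305) = 4 + 305/646 = 2889/646

2889/646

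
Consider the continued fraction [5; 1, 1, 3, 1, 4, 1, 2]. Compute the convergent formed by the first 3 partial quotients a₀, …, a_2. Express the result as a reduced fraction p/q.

11/2

a_0 = 5: 5/1
a_1 = 1: 6/1
a_2 = 1: 11/2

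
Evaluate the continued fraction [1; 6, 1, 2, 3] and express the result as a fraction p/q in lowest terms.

77/67

Start with 3.
2 + 1/(3/1) = 2 + 1/3 = 7/3
1 + 1/(7/3) = 1 + 3/7 = 10/7
6 + 1/(10/7) = 6 + 7/10 = 67/10
1 + 1/(67/10) = 1 + 10/67 = 77/67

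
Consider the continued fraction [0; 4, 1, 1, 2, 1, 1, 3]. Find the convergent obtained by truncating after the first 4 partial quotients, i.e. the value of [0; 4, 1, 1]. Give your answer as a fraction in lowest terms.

2/9

Use the convergent recurrence hₖ = aₖ·hₖ₋₁ + hₖ₋₂ (and likewise for the denominators kₖ):
a_0 = 0: 0/1
a_1 = 4: 1/4
a_2 = 1: 1/5
a_3 = 1: 2/9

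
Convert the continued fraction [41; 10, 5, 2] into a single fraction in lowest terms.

Start with 2.
5 + 1/(2/1) = 5 + 1/2 = 11/2
10 + 1/(11/2) = 10 + 2/11 = 112/11
41 + 1/(112/11) = 41 + 11/112 = 4603/112

4603/112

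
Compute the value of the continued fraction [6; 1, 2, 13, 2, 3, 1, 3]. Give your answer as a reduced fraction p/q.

9378/1405

Start with 3.
1 + 1/(3/1) = 1 + 1/3 = 4/3
3 + 1/(4/3) = 3 + 3/4 = 15/4
2 + 1/(15/4) = 2 + 4/15 = 34/15
13 + 1/(34/15) = 13 + 15/34 = 457/34
2 + 1/(457/34) = 2 + 34/457 = 948/457
1 + 1/(948/457) = 1 + 457/948 = 1405/948
6 + 1/(1405/948) = 6 + 948/1405 = 9378/1405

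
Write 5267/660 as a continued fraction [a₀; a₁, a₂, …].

[7; 1, 49, 1, 3, 3]

Apply division with remainder until the remainder is 0:
5267 ÷ 660 → quotient 7, remainder 647
660 ÷ 647 → quotient 1, remainder 13
647 ÷ 13 → quotient 49, remainder 10
13 ÷ 10 → quotient 1, remainder 3
10 ÷ 3 → quotient 3, remainder 1
3 ÷ 1 → quotient 3, remainder 0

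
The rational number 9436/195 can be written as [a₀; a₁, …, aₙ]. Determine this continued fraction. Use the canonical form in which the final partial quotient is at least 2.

[48; 2, 1, 1, 3, 3, 3]

⌊9436/195⌋ = 48, remainder 76
⌊195/76⌋ = 2, remainder 43
⌊76/43⌋ = 1, remainder 33
⌊43/33⌋ = 1, remainder 10
⌊33/10⌋ = 3, remainder 3
⌊10/3⌋ = 3, remainder 1
⌊3/1⌋ = 3, remainder 0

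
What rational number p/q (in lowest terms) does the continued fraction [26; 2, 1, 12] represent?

1001/38

Compute successive convergents:
a_0 = 26: 26/1
a_1 = 2: 53/2
a_2 = 1: 79/3
a_3 = 12: 1001/38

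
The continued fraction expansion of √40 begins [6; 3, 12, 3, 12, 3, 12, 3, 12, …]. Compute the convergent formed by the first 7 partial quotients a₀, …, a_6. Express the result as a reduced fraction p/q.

337434/53353

Work from the innermost term outward:
Start with 12.
3 + 1/(12/1) = 3 + 1/12 = 37/12
12 + 1/(37/12) = 12 + 12/37 = 456/37
3 + 1/(456/37) = 3 + 37/456 = 1405/456
12 + 1/(1405/456) = 12 + 456/1405 = 17316/1405
3 + 1/(17316/1405) = 3 + 1405/17316 = 53353/17316
6 + 1/(53353/17316) = 6 + 17316/53353 = 337434/53353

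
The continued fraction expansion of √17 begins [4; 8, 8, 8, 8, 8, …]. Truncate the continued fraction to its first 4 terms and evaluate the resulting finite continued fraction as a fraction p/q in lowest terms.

2177/528

Start with 8.
8 + 1/(8/1) = 8 + 1/8 = 65/8
8 + 1/(65/8) = 8 + 8/65 = 528/65
4 + 1/(528/65) = 4 + 65/528 = 2177/528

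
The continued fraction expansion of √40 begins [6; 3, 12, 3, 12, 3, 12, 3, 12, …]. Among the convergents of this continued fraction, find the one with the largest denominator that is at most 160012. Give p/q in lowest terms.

337434/53353

a_0 = 6: 6/1  (≤ bound)
a_1 = 3: 19/3  (≤ bound)
a_2 = 12: 234/37  (≤ bound)
a_3 = 3: 721/114  (≤ bound)
a_4 = 12: 8886/1405  (≤ bound)
a_5 = 3: 27379/4329  (≤ bound)
a_6 = 12: 337434/53353  (≤ bound)
a_7 = 3: 1039681/164388  (> 160012, stop)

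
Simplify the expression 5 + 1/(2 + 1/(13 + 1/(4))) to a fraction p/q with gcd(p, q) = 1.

603/110

Collapse the nested fraction from the inside out:
Start with 4.
13 + 1/(4/1) = 13 + 1/4 = 53/4
2 + 1/(53/4) = 2 + 4/53 = 110/53
5 + 1/(110/53) = 5 + 53/110 = 603/110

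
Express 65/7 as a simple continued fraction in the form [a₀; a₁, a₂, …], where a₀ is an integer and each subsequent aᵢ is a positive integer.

Apply division with remainder until the remainder is 0:
65 = 9·7 + 2, so a_0 = 9
7 = 3·2 + 1, so a_1 = 3
2 = 2·1 + 0, so a_2 = 2

[9; 3, 2]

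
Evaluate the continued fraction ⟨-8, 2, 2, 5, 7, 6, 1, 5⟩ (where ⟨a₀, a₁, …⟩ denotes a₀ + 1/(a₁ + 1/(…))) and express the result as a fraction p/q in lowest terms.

-61623/8116

Use the convergent recurrence hₖ = aₖ·hₖ₋₁ + hₖ₋₂ (and likewise for the denominators kₖ):
a_0 = -8: -8/1
a_1 = 2: -15/2
a_2 = 2: -38/5
a_3 = 5: -205/27
a_4 = 7: -1473/194
a_5 = 6: -9043/1191
a_6 = 1: -10516/1385
a_7 = 5: -61623/8116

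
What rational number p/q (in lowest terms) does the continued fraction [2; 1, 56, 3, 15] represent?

Start with 15.
3 + 1/(15/1) = 3 + 1/15 = 46/15
56 + 1/(46/15) = 56 + 15/46 = 2591/46
1 + 1/(2591/46) = 1 + 46/2591 = 2637/2591
2 + 1/(2637/2591) = 2 + 2591/2637 = 7865/2637

7865/2637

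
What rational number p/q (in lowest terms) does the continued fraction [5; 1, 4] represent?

29/5

Start with 4.
1 + 1/(4/1) = 1 + 1/4 = 5/4
5 + 1/(5/4) = 5 + 4/5 = 29/5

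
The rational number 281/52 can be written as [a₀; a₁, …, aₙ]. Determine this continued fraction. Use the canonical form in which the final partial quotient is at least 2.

[5; 2, 2, 10]

Apply division with remainder until the remainder is 0:
281 ÷ 52 → quotient 5, remainder 21
52 ÷ 21 → quotient 2, remainder 10
21 ÷ 10 → quotient 2, remainder 1
10 ÷ 1 → quotient 10, remainder 0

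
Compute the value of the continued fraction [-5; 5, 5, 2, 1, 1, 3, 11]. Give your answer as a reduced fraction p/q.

Start with 11.
3 + 1/(11/1) = 3 + 1/11 = 34/11
1 + 1/(34/11) = 1 + 11/34 = 45/34
1 + 1/(45/34) = 1 + 34/45 = 79/45
2 + 1/(79/45) = 2 + 45/79 = 203/79
5 + 1/(203/79) = 5 + 79/203 = 1094/203
5 + 1/(1094/203) = 5 + 203/1094 = 5673/1094
-5 + 1/(5673/1094) = -5 + 1094/5673 = -27271/5673

-27271/5673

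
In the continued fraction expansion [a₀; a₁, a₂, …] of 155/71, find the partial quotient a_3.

6

⌊155/71⌋ = 2, remainder 13
⌊71/13⌋ = 5, remainder 6
⌊13/6⌋ = 2, remainder 1
⌊6/1⌋ = 6, remainder 0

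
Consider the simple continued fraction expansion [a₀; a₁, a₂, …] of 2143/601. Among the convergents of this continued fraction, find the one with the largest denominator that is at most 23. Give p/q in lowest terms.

List convergents until the denominator exceeds the bound:
a_0 = 3: 3/1  (≤ bound)
a_1 = 1: 4/1  (≤ bound)
a_2 = 1: 7/2  (≤ bound)
a_3 = 3: 25/7  (≤ bound)
a_4 = 3: 82/23  (≤ bound)
a_5 = 3: 271/76  (> 23, stop)

82/23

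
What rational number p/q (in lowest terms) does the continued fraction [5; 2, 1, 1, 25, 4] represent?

2791/517

Use the convergent recurrence hₖ = aₖ·hₖ₋₁ + hₖ₋₂ (and likewise for the denominators kₖ):
a_0 = 5: 5/1
a_1 = 2: 11/2
a_2 = 1: 16/3
a_3 = 1: 27/5
a_4 = 25: 691/128
a_5 = 4: 2791/517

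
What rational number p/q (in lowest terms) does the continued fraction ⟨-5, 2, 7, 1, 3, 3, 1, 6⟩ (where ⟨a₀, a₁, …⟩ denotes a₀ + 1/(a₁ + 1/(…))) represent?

-8612/1901

Start with 6.
1 + 1/(6/1) = 1 + 1/6 = 7/6
3 + 1/(7/6) = 3 + 6/7 = 27/7
3 + 1/(27/7) = 3 + 7/27 = 88/27
1 + 1/(88/27) = 1 + 27/88 = 115/88
7 + 1/(115/88) = 7 + 88/115 = 893/115
2 + 1/(893/115) = 2 + 115/893 = 1901/893
-5 + 1/(1901/893) = -5 + 893/1901 = -8612/1901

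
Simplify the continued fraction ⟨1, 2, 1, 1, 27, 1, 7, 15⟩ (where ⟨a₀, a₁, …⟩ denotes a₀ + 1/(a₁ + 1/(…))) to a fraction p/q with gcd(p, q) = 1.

24095/17228

a_0 = 1: 1/1
a_1 = 2: 3/2
a_2 = 1: 4/3
a_3 = 1: 7/5
a_4 = 27: 193/138
a_5 = 1: 200/143
a_6 = 7: 1593/1139
a_7 = 15: 24095/17228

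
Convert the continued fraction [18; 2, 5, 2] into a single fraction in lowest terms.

443/24

a_0 = 18: 18/1
a_1 = 2: 37/2
a_2 = 5: 203/11
a_3 = 2: 443/24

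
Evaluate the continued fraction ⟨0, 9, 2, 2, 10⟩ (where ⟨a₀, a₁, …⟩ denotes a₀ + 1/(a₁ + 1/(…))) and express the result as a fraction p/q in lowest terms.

Start with 10.
2 + 1/(10/1) = 2 + 1/10 = 21/10
2 + 1/(21/10) = 2 + 10/21 = 52/21
9 + 1/(52/21) = 9 + 21/52 = 489/52
0 + 1/(489/52) = 0 + 52/489 = 52/489

52/489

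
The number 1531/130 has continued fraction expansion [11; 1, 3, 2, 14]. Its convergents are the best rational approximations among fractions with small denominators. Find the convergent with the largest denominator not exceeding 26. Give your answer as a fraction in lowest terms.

a_0 = 11: 11/1  (≤ bound)
a_1 = 1: 12/1  (≤ bound)
a_2 = 3: 47/4  (≤ bound)
a_3 = 2: 106/9  (≤ bound)
a_4 = 14: 1531/130  (> 26, stop)

106/9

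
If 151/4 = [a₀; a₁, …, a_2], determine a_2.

Apply division with remainder until the remainder is 0:
151 ÷ 4 → quotient 37, remainder 3
4 ÷ 3 → quotient 1, remainder 1
3 ÷ 1 → quotient 3, remainder 0

3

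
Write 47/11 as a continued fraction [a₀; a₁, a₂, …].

[4; 3, 1, 2]

Run the Euclidean algorithm, recording each quotient:
47 = 4·11 + 3, so a_0 = 4
11 = 3·3 + 2, so a_1 = 3
3 = 1·2 + 1, so a_2 = 1
2 = 2·1 + 0, so a_3 = 2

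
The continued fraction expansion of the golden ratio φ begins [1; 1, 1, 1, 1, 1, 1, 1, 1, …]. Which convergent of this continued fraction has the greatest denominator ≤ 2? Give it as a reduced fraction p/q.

a_0 = 1: 1/1  (≤ bound)
a_1 = 1: 2/1  (≤ bound)
a_2 = 1: 3/2  (≤ bound)
a_3 = 1: 5/3  (> 2, stop)

3/2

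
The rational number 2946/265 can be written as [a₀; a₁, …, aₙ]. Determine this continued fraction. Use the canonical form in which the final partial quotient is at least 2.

[11; 8, 1, 1, 4, 1, 2]

⌊2946/265⌋ = 11, remainder 31
⌊265/31⌋ = 8, remainder 17
⌊31/17⌋ = 1, remainder 14
⌊17/14⌋ = 1, remainder 3
⌊14/3⌋ = 4, remainder 2
⌊3/2⌋ = 1, remainder 1
⌊2/1⌋ = 2, remainder 0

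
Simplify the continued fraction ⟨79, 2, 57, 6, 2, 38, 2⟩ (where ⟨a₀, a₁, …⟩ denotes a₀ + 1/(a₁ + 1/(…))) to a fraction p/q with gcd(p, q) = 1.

Start with 2.
38 + 1/(2/1) = 38 + 1/2 = 77/2
2 + 1/(77/2) = 2 + 2/77 = 156/77
6 + 1/(156/77) = 6 + 77/156 = 1013/156
57 + 1/(1013/156) = 57 + 156/1013 = 57897/1013
2 + 1/(57897/1013) = 2 + 1013/57897 = 116807/57897
79 + 1/(116807/57897) = 79 + 57897/116807 = 9285650/116807

9285650/116807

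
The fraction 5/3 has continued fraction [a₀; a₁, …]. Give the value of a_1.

5 = 1·3 + 2, so a_0 = 1
3 = 1·2 + 1, so a_1 = 1

1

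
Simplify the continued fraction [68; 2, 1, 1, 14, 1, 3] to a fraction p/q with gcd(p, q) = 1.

Starting at the tail and folding back:
Start with 3.
1 + 1/(3/1) = 1 + 1/3 = 4/3
14 + 1/(4/3) = 14 + 3/4 = 59/4
1 + 1/(59/4) = 1 + 4/59 = 63/59
1 + 1/(63/59) = 1 + 59/63 = 122/63
2 + 1/(122/63) = 2 + 63/122 = 307/122
68 + 1/(307/122) = 68 + 122/307 = 20998/307

20998/307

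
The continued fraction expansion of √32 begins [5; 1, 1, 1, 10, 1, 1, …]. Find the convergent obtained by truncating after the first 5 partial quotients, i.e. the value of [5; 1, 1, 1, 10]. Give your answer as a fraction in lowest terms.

181/32

a_0 = 5: 5/1
a_1 = 1: 6/1
a_2 = 1: 11/2
a_3 = 1: 17/3
a_4 = 10: 181/32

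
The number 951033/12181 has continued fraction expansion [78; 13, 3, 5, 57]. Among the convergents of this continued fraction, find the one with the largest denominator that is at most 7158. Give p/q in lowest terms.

a_0 = 78: 78/1  (≤ bound)
a_1 = 13: 1015/13  (≤ bound)
a_2 = 3: 3123/40  (≤ bound)
a_3 = 5: 16630/213  (≤ bound)
a_4 = 57: 951033/12181  (> 7158, stop)

16630/213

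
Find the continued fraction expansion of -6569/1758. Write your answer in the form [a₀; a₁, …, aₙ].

[-4; 3, 1, 3, 1, 12, 2, 3]

-6569 ÷ 1758 → quotient -4, remainder 463
1758 ÷ 463 → quotient 3, remainder 369
463 ÷ 369 → quotient 1, remainder 94
369 ÷ 94 → quotient 3, remainder 87
94 ÷ 87 → quotient 1, remainder 7
87 ÷ 7 → quotient 12, remainder 3
7 ÷ 3 → quotient 2, remainder 1
3 ÷ 1 → quotient 3, remainder 0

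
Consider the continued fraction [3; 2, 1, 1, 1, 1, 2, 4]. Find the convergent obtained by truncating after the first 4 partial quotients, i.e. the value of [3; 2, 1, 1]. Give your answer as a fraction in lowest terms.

17/5

Start with 1.
1 + 1/(1/1) = 1 + 1/1 = 2/1
2 + 1/(2/1) = 2 + 1/2 = 5/2
3 + 1/(5/2) = 3 + 2/5 = 17/5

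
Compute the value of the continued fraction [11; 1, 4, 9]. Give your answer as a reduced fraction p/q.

Compute successive convergents:
a_0 = 11: 11/1
a_1 = 1: 12/1
a_2 = 4: 59/5
a_3 = 9: 543/46

543/46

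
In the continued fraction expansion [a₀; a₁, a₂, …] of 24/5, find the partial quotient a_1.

1

24 ÷ 5 → quotient 4, remainder 4
5 ÷ 4 → quotient 1, remainder 1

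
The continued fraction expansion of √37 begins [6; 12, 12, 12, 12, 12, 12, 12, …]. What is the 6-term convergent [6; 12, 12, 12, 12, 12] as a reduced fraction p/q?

1555849/255780

a_0 = 6: 6/1
a_1 = 12: 73/12
a_2 = 12: 882/145
a_3 = 12: 10657/1752
a_4 = 12: 128766/21169
a_5 = 12: 1555849/255780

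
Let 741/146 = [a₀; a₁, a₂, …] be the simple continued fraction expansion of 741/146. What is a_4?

⌊741/146⌋ = 5, remainder 11
⌊146/11⌋ = 13, remainder 3
⌊11/3⌋ = 3, remainder 2
⌊3/2⌋ = 1, remainder 1
⌊2/1⌋ = 2, remainder 0

2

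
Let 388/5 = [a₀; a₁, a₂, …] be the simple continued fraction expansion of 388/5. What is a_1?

388 = 77·5 + 3, so a_0 = 77
5 = 1·3 + 2, so a_1 = 1

1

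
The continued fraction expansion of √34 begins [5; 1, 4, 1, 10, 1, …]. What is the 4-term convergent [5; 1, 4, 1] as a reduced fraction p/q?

35/6

a_0 = 5: 5/1
a_1 = 1: 6/1
a_2 = 4: 29/5
a_3 = 1: 35/6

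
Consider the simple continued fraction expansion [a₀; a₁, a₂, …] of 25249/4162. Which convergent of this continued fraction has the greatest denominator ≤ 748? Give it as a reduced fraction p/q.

3646/601

List convergents until the denominator exceeds the bound:
a_0 = 6: 6/1  (≤ bound)
a_1 = 15: 91/15  (≤ bound)
a_2 = 39: 3555/586  (≤ bound)
a_3 = 1: 3646/601  (≤ bound)
a_4 = 1: 7201/1187  (> 748, stop)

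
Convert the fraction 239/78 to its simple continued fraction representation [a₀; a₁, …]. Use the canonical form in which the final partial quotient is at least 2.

Apply division with remainder until the remainder is 0:
239 = 3·78 + 5, so a_0 = 3
78 = 15·5 + 3, so a_1 = 15
5 = 1·3 + 2, so a_2 = 1
3 = 1·2 + 1, so a_3 = 1
2 = 2·1 + 0, so a_4 = 2

[3; 15, 1, 1, 2]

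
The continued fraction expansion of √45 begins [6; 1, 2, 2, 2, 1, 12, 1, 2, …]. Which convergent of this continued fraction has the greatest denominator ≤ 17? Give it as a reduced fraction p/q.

114/17

List convergents until the denominator exceeds the bound:
a_0 = 6: 6/1  (≤ bound)
a_1 = 1: 7/1  (≤ bound)
a_2 = 2: 20/3  (≤ bound)
a_3 = 2: 47/7  (≤ bound)
a_4 = 2: 114/17  (≤ bound)
a_5 = 1: 161/24  (> 17, stop)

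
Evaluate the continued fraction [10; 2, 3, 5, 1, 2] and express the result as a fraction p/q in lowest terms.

a_0 = 10: 10/1
a_1 = 2: 21/2
a_2 = 3: 73/7
a_3 = 5: 386/37
a_4 = 1: 459/44
a_5 = 2: 1304/125

1304/125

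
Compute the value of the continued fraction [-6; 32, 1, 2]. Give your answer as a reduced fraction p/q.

-585/98

Start with 2.
1 + 1/(2/1) = 1 + 1/2 = 3/2
32 + 1/(3/2) = 32 + 2/3 = 98/3
-6 + 1/(98/3) = -6 + 3/98 = -585/98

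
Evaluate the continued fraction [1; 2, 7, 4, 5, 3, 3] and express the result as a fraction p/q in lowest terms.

5043/3436

Use the convergent recurrence hₖ = aₖ·hₖ₋₁ + hₖ₋₂ (and likewise for the denominators kₖ):
a_0 = 1: 1/1
a_1 = 2: 3/2
a_2 = 7: 22/15
a_3 = 4: 91/62
a_4 = 5: 477/325
a_5 = 3: 1522/1037
a_6 = 3: 5043/3436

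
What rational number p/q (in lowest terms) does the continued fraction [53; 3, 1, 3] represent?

a_0 = 53: 53/1
a_1 = 3: 160/3
a_2 = 1: 213/4
a_3 = 3: 799/15

799/15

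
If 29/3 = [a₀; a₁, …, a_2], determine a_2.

Apply division with remainder until the remainder is 0:
29 = 9·3 + 2, so a_0 = 9
3 = 1·2 + 1, so a_1 = 1
2 = 2·1 + 0, so a_2 = 2

2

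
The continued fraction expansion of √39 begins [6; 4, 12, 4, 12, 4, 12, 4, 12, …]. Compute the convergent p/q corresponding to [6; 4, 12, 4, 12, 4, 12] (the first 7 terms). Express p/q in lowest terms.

764394/122401

Start with 12.
4 + 1/(12/1) = 4 + 1/12 = 49/12
12 + 1/(49/12) = 12 + 12/49 = 600/49
4 + 1/(600/49) = 4 + 49/600 = 2449/600
12 + 1/(2449/600) = 12 + 600/2449 = 29988/2449
4 + 1/(29988/2449) = 4 + 2449/29988 = 122401/29988
6 + 1/(122401/29988) = 6 + 29988/122401 = 764394/122401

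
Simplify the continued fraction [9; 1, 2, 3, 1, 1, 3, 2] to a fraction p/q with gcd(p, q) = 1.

a_0 = 9: 9/1
a_1 = 1: 10/1
a_2 = 2: 29/3
a_3 = 3: 97/10
a_4 = 1: 126/13
a_5 = 1: 223/23
a_6 = 3: 795/82
a_7 = 2: 1813/187

1813/187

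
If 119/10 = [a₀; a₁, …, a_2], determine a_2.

9

119 ÷ 10 → quotient 11, remainder 9
10 ÷ 9 → quotient 1, remainder 1
9 ÷ 1 → quotient 9, remainder 0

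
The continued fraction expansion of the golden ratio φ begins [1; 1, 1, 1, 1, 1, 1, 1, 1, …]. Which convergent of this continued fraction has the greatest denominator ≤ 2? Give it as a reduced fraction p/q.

3/2

a_0 = 1: 1/1  (≤ bound)
a_1 = 1: 2/1  (≤ bound)
a_2 = 1: 3/2  (≤ bound)
a_3 = 1: 5/3  (> 2, stop)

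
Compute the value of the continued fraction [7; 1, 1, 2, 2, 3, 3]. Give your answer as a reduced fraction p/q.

Collapse the nested fraction from the inside out:
Start with 3.
3 + 1/(3/1) = 3 + 1/3 = 10/3
2 + 1/(10/3) = 2 + 3/10 = 23/10
2 + 1/(23/10) = 2 + 10/23 = 56/23
1 + 1/(56/23) = 1 + 23/56 = 79/56
1 + 1/(79/56) = 1 + 56/79 = 135/79
7 + 1/(135/79) = 7 + 79/135 = 1024/135

1024/135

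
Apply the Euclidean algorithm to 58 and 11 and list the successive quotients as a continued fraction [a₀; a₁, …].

⌊58/11⌋ = 5, remainder 3
⌊11/3⌋ = 3, remainder 2
⌊3/2⌋ = 1, remainder 1
⌊2/1⌋ = 2, remainder 0

[5; 3, 1, 2]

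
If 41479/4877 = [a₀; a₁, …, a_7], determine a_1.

Apply division with remainder until the remainder is 0:
41479 ÷ 4877 → quotient 8, remainder 2463
4877 ÷ 2463 → quotient 1, remainder 2414

1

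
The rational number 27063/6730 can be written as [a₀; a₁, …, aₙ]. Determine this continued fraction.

27063 = 4·6730 + 143, so a_0 = 4
6730 = 47·143 + 9, so a_1 = 47
143 = 15·9 + 8, so a_2 = 15
9 = 1·8 + 1, so a_3 = 1
8 = 8·1 + 0, so a_4 = 8

[4; 47, 15, 1, 8]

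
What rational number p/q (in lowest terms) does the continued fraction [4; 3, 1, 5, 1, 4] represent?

558/131

Start with 4.
1 + 1/(4/1) = 1 + 1/4 = 5/4
5 + 1/(5/4) = 5 + 4/5 = 29/5
1 + 1/(29/5) = 1 + 5/29 = 34/29
3 + 1/(34/29) = 3 + 29/34 = 131/34
4 + 1/(131/34) = 4 + 34/131 = 558/131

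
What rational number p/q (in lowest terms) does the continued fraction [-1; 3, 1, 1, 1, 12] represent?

Build up convergents one term at a time:
a_0 = -1: -1/1
a_1 = 3: -2/3
a_2 = 1: -3/4
a_3 = 1: -5/7
a_4 = 1: -8/11
a_5 = 12: -101/139

-101/139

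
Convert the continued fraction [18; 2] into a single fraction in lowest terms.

Use the convergent recurrence hₖ = aₖ·hₖ₋₁ + hₖ₋₂ (and likewise for the denominators kₖ):
a_0 = 18: 18/1
a_1 = 2: 37/2

37/2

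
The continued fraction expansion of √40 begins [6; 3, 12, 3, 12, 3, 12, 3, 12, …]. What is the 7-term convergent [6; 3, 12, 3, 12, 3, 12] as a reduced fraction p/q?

337434/53353

Collapse the nested fraction from the inside out:
Start with 12.
3 + 1/(12/1) = 3 + 1/12 = 37/12
12 + 1/(37/12) = 12 + 12/37 = 456/37
3 + 1/(456/37) = 3 + 37/456 = 1405/456
12 + 1/(1405/456) = 12 + 456/1405 = 17316/1405
3 + 1/(17316/1405) = 3 + 1405/17316 = 53353/17316
6 + 1/(53353/17316) = 6 + 17316/53353 = 337434/53353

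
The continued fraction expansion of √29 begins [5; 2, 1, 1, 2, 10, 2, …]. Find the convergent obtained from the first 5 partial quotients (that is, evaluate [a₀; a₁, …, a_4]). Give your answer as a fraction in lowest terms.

Build up convergents one term at a time:
a_0 = 5: 5/1
a_1 = 2: 11/2
a_2 = 1: 16/3
a_3 = 1: 27/5
a_4 = 2: 70/13

70/13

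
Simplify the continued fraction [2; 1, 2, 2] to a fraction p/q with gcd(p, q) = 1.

19/7

a_0 = 2: 2/1
a_1 = 1: 3/1
a_2 = 2: 8/3
a_3 = 2: 19/7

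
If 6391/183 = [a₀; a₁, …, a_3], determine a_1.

1

6391 = 34·183 + 169, so a_0 = 34
183 = 1·169 + 14, so a_1 = 1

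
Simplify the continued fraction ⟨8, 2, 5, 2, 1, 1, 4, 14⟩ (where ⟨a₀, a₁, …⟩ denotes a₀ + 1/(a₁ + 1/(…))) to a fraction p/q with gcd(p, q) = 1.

32587/3853

a_0 = 8: 8/1
a_1 = 2: 17/2
a_2 = 5: 93/11
a_3 = 2: 203/24
a_4 = 1: 296/35
a_5 = 1: 499/59
a_6 = 4: 2292/271
a_7 = 14: 32587/3853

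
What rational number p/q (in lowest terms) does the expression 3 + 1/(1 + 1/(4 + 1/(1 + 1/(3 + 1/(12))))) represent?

a_0 = 3: 3/1
a_1 = 1: 4/1
a_2 = 4: 19/5
a_3 = 1: 23/6
a_4 = 3: 88/23
a_5 = 12: 1079/282

1079/282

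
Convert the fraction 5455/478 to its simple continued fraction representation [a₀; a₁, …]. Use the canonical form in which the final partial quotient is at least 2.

5455 ÷ 478 → quotient 11, remainder 197
478 ÷ 197 → quotient 2, remainder 84
197 ÷ 84 → quotient 2, remainder 29
84 ÷ 29 → quotient 2, remainder 26
29 ÷ 26 → quotient 1, remainder 3
26 ÷ 3 → quotient 8, remainder 2
3 ÷ 2 → quotient 1, remainder 1
2 ÷ 1 → quotient 2, remainder 0

[11; 2, 2, 2, 1, 8, 1, 2]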